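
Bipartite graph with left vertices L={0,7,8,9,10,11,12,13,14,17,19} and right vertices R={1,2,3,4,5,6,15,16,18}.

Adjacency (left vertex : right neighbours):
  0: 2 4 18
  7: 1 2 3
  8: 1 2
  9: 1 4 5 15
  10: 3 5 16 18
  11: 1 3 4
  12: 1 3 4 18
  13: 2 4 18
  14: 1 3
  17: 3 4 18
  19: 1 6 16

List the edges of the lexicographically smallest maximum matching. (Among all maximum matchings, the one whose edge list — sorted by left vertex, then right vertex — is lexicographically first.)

|M| = 8 (so the lex-smallest maximum matching has 8 edges)
process left vertices in ascending order; for each, take the smallest-labelled available neighbour that still permits 8 edges overall, or leave it unmatched if none does
lex-smallest matching: {0-2, 7-1, 9-5, 10-16, 11-3, 12-4, 13-18, 19-6}

Lex-smallest maximum matching: {(0,2), (7,1), (9,5), (10,16), (11,3), (12,4), (13,18), (19,6)}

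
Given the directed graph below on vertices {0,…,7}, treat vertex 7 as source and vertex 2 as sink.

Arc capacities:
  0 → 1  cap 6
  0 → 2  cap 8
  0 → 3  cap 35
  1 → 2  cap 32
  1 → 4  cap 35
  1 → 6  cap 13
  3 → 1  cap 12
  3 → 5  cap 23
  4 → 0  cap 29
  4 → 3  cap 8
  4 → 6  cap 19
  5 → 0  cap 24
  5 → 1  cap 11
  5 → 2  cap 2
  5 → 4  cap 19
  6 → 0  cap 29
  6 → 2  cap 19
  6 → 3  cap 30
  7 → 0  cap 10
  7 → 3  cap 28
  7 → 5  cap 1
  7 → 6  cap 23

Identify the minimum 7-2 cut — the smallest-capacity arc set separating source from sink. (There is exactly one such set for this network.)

Min-cut arcs: {(0,1), (0,2), (3,1), (5,1), (5,2), (6,2)} (total capacity 58)

augment #1: 7→0→2 push 8
augment #2: 7→5→2 push 1
augment #3: 7→6→2 push 19
augment #4: 7→0→1→2 push 2
augment #5: 7→3→1→2 push 12
augment #6: 7→3→5→2 push 1
augment #7: 7→3→5→1→2 push 11
augment #8: 7→6→0→1→2 push 4
max flow = 58; residual-reachable set from 7 gives S-side
cut edges (S→T): {(0,1), (0,2), (3,1), (5,1), (5,2), (6,2)} total cap 58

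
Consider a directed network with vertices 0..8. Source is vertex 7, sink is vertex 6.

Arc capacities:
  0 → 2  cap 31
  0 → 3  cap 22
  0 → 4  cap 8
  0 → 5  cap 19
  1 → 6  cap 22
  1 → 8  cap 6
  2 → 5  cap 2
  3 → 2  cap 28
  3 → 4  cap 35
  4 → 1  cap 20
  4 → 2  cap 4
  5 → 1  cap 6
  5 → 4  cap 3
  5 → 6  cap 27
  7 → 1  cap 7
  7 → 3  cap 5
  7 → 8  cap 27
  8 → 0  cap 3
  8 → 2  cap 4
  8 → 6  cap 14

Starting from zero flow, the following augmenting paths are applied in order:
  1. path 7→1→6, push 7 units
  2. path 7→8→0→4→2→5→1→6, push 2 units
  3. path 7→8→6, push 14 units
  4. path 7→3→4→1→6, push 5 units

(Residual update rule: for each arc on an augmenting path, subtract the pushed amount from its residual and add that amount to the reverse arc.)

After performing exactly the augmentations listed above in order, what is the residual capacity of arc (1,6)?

after path 1 (7→1→6, push 7): res(1,6)=15
after path 2 (7→8→0→4→2→5→1→6, push 2): res(1,6)=13
after path 3 (7→8→6, push 14): res(1,6)=13
after path 4 (7→3→4→1→6, push 5): res(1,6)=8

Residual capacity of (1,6): 8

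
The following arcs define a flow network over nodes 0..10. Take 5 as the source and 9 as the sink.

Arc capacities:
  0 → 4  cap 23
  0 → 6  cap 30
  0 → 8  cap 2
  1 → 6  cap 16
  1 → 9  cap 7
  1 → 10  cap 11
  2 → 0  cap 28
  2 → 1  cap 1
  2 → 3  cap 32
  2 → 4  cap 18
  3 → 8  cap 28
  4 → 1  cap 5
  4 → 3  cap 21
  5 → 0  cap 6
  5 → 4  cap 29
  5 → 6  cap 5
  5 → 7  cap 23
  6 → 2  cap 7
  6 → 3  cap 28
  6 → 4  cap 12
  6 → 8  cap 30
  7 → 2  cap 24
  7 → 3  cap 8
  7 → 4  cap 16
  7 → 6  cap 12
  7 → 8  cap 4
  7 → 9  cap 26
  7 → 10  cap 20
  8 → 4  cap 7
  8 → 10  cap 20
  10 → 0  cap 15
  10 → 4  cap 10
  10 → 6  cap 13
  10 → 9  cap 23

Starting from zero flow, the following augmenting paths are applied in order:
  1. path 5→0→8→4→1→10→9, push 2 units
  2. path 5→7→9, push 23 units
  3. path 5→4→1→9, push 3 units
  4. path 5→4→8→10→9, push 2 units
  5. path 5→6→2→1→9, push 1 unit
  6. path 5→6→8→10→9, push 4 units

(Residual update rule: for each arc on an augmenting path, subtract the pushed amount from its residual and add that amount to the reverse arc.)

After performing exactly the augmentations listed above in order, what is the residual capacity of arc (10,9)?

Residual capacity of (10,9): 15

after path 1 (5→0→8→4→1→10→9, push 2): res(10,9)=21
after path 2 (5→7→9, push 23): res(10,9)=21
after path 3 (5→4→1→9, push 3): res(10,9)=21
after path 4 (5→4→8→10→9, push 2): res(10,9)=19
after path 5 (5→6→2→1→9, push 1): res(10,9)=19
after path 6 (5→6→8→10→9, push 4): res(10,9)=15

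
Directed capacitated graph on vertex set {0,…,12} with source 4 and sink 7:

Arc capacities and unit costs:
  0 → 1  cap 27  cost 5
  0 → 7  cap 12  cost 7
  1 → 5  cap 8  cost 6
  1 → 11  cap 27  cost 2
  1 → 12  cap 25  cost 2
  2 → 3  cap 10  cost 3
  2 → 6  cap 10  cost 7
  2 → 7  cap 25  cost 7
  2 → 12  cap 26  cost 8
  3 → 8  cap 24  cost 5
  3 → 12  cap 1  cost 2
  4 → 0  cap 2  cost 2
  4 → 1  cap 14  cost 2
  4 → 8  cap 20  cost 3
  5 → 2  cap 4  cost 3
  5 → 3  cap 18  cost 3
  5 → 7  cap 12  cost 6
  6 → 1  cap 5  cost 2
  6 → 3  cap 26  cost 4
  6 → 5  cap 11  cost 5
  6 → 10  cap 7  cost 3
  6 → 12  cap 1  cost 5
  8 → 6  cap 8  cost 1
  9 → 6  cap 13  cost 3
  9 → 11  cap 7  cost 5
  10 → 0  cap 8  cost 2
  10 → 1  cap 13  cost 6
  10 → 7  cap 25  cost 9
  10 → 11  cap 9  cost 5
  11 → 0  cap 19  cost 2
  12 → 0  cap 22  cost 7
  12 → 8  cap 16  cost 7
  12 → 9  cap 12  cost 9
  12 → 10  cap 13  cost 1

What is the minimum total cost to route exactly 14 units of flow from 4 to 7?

Minimum cost for 14 units: 176

shortest-cost path #1: 4→0→7 push 2 @ unit cost 9 (adds 18)
shortest-cost path #2: 4→1→11→0→7 push 10 @ unit cost 13 (adds 130)
shortest-cost path #3: 4→1→5→7 push 2 @ unit cost 14 (adds 28)
total cost = 176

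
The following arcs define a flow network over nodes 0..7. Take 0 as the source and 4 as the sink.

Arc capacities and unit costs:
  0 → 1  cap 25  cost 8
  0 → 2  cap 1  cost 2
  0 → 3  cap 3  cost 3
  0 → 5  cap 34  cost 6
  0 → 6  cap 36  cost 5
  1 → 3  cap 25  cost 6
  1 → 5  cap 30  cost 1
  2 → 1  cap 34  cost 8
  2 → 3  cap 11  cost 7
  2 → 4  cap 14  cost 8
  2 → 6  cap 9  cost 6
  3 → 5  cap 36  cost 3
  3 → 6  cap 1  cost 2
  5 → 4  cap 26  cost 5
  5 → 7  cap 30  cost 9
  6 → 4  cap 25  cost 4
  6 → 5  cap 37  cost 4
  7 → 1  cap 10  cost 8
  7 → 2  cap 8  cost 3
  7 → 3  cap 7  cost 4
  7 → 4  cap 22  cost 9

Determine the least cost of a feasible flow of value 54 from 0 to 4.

Minimum cost for 54 units: 569

shortest-cost path #1: 0→6→4 push 25 @ unit cost 9 (adds 225)
shortest-cost path #2: 0→2→4 push 1 @ unit cost 10 (adds 10)
shortest-cost path #3: 0→5→4 push 26 @ unit cost 11 (adds 286)
shortest-cost path #4: 0→5→7→4 push 2 @ unit cost 24 (adds 48)
total cost = 569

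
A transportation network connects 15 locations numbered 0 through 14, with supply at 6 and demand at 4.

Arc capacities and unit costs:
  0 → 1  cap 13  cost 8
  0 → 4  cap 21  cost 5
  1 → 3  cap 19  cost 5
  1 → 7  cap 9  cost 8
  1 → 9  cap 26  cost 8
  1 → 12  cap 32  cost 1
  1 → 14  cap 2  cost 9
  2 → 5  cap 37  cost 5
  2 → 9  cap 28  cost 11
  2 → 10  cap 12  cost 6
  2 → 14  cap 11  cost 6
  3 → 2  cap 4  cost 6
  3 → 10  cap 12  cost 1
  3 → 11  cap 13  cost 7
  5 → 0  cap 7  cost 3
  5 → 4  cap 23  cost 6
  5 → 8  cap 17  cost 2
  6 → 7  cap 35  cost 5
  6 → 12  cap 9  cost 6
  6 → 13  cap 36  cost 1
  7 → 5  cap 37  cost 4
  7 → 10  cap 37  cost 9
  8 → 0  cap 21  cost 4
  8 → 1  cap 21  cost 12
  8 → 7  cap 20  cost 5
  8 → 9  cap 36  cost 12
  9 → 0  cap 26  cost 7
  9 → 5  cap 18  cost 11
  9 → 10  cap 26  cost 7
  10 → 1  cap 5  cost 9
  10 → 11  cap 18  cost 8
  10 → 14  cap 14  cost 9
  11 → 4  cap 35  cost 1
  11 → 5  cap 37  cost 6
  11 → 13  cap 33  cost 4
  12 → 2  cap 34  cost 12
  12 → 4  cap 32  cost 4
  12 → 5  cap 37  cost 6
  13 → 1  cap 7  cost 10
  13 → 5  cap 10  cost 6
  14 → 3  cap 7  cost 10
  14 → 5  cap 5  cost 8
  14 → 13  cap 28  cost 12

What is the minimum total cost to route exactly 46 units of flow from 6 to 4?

shortest-cost path #1: 6→12→4 push 9 @ unit cost 10 (adds 90)
shortest-cost path #2: 6→13→5→4 push 10 @ unit cost 13 (adds 130)
shortest-cost path #3: 6→7→5→4 push 13 @ unit cost 15 (adds 195)
shortest-cost path #4: 6→13→1→12→4 push 7 @ unit cost 16 (adds 112)
shortest-cost path #5: 6→7→5→0→4 push 7 @ unit cost 17 (adds 119)
total cost = 646

Minimum cost for 46 units: 646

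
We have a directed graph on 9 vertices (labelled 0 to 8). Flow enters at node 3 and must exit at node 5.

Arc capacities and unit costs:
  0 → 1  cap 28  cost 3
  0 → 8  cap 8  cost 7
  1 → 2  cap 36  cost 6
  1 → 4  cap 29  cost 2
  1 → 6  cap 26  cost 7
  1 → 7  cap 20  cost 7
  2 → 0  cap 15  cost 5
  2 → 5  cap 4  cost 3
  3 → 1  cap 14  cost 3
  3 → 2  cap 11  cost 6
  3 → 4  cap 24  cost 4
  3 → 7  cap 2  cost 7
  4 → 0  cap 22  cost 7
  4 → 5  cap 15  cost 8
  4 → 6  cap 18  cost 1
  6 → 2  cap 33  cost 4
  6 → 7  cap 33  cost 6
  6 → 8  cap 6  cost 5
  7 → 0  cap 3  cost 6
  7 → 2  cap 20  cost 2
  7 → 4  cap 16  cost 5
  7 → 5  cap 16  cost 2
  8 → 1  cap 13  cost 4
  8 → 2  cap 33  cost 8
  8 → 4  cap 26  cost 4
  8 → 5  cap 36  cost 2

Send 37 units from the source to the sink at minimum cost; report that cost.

shortest-cost path #1: 3→7→5 push 2 @ unit cost 9 (adds 18)
shortest-cost path #2: 3→2→5 push 4 @ unit cost 9 (adds 36)
shortest-cost path #3: 3→4→5 push 15 @ unit cost 12 (adds 180)
shortest-cost path #4: 3→4→6→8→5 push 6 @ unit cost 12 (adds 72)
shortest-cost path #5: 3→1→7→5 push 10 @ unit cost 12 (adds 120)
total cost = 426

Minimum cost for 37 units: 426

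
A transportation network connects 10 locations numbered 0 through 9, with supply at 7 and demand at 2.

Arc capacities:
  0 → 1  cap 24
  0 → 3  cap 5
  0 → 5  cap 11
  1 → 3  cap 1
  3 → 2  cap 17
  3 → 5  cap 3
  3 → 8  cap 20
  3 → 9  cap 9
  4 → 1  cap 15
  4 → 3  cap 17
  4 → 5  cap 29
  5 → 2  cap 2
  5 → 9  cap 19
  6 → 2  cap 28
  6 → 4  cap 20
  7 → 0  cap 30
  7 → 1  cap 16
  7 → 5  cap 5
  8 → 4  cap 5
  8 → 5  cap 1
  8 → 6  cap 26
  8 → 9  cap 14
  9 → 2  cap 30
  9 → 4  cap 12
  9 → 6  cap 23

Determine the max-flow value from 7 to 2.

augment #1: 7→5→2 bottleneck 2, total now 2
augment #2: 7→0→3→2 bottleneck 5, total now 7
augment #3: 7→1→3→2 bottleneck 1, total now 8
augment #4: 7→5→9→2 bottleneck 3, total now 11
augment #5: 7→0→5→9→2 bottleneck 11, total now 22

Maximum flow value: 22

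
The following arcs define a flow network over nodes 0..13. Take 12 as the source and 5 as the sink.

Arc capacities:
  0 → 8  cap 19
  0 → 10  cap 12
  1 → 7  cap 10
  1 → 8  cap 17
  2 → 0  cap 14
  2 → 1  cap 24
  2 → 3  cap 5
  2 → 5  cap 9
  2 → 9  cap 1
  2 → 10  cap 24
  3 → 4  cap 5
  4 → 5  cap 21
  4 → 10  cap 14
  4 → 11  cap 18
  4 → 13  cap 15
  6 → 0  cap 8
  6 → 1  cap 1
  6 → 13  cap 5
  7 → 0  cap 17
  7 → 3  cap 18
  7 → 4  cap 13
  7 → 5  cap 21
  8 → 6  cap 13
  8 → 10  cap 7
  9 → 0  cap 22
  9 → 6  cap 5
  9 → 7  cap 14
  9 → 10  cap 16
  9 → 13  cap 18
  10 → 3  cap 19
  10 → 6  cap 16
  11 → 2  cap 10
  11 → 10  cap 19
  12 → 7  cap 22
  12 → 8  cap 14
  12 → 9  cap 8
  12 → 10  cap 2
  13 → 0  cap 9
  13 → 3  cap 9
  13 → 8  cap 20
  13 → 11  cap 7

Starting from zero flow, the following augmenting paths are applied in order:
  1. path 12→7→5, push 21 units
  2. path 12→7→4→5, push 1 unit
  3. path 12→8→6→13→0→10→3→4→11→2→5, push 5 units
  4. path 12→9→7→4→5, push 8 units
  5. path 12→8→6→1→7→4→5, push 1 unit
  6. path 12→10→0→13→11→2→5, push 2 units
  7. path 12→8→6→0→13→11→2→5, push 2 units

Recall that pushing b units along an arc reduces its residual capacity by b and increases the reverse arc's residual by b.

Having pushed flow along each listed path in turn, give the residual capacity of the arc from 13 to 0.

Residual capacity of (13,0): 8

after path 1 (12→7→5, push 21): res(13,0)=9
after path 2 (12→7→4→5, push 1): res(13,0)=9
after path 3 (12→8→6→13→0→10→3→4→11→2→5, push 5): res(13,0)=4
after path 4 (12→9→7→4→5, push 8): res(13,0)=4
after path 5 (12→8→6→1→7→4→5, push 1): res(13,0)=4
after path 6 (12→10→0→13→11→2→5, push 2): res(13,0)=6
after path 7 (12→8→6→0→13→11→2→5, push 2): res(13,0)=8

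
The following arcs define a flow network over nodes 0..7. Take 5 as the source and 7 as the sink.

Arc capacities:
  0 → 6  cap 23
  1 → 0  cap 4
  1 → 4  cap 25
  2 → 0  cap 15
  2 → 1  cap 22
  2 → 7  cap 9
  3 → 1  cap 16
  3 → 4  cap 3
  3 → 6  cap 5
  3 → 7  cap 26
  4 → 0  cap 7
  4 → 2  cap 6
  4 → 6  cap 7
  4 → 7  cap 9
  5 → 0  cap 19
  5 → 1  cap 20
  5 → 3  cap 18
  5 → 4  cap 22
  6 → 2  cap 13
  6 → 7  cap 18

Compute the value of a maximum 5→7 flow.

augment #1: 5→3→7 bottleneck 18, total now 18
augment #2: 5→4→7 bottleneck 9, total now 27
augment #3: 5→0→6→7 bottleneck 18, total now 45
augment #4: 5→4→2→7 bottleneck 6, total now 51
augment #5: 5→0→6→2→7 bottleneck 1, total now 52
augment #6: 5→4→6→2→7 bottleneck 2, total now 54

Maximum flow value: 54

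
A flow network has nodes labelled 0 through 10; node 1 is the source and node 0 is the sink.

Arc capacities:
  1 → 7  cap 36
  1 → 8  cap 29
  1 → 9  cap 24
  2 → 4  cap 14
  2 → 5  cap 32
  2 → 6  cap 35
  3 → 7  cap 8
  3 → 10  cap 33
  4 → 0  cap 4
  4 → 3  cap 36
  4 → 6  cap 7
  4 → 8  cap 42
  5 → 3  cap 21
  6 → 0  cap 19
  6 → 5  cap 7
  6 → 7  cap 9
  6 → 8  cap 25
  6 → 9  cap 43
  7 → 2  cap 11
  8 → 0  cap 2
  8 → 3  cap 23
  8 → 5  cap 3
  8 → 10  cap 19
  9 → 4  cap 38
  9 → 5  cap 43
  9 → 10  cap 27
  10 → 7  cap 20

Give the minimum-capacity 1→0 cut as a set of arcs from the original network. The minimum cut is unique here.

Min-cut arcs: {(4,0), (4,6), (7,2), (8,0)} (total capacity 24)

augment #1: 1→8→0 push 2
augment #2: 1→9→4→0 push 4
augment #3: 1→7→2→6→0 push 11
augment #4: 1→9→4→6→0 push 7
max flow = 24; residual-reachable set from 1 gives S-side
cut edges (S→T): {(4,0), (4,6), (7,2), (8,0)} total cap 24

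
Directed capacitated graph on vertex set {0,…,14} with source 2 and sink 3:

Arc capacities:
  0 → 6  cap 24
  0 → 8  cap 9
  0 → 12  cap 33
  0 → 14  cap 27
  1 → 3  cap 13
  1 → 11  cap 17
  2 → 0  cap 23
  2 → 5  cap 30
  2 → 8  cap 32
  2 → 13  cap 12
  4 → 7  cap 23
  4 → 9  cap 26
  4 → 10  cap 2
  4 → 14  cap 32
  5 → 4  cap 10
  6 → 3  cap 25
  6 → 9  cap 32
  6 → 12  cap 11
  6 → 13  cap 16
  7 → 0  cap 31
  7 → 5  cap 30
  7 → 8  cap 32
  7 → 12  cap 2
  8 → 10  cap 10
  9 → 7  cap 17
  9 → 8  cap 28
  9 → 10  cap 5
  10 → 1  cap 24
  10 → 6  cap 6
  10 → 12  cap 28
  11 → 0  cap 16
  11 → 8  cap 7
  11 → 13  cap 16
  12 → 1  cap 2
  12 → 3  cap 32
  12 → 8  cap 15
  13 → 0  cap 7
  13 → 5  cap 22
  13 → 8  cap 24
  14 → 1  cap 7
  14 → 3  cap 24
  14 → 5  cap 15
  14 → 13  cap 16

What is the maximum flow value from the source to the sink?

augment #1: 2→0→6→3 bottleneck 23, total now 23
augment #2: 2→5→4→14→3 bottleneck 10, total now 33
augment #3: 2→8→10→1→3 bottleneck 10, total now 43
augment #4: 2→13→0→6→3 bottleneck 1, total now 44
augment #5: 2→13→0→12→3 bottleneck 6, total now 50

Maximum flow value: 50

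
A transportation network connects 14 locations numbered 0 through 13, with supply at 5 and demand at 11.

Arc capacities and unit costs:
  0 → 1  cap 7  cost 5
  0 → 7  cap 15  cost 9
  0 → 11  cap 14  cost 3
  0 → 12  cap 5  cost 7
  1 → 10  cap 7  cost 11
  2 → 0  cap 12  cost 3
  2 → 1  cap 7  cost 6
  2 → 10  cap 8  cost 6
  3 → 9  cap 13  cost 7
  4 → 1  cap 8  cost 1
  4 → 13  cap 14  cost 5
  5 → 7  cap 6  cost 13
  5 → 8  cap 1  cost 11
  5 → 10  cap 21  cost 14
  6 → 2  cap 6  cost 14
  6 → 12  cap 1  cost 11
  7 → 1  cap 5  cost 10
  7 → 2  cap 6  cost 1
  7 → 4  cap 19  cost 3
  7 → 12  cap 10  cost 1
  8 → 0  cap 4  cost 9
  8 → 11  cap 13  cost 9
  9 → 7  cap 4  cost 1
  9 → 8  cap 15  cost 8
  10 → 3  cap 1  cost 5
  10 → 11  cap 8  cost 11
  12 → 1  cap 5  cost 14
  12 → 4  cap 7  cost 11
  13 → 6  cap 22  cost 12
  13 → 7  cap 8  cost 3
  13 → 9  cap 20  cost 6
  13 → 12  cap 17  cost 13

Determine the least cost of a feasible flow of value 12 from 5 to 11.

Minimum cost for 12 units: 265

shortest-cost path #1: 5→8→11 push 1 @ unit cost 20 (adds 20)
shortest-cost path #2: 5→7→2→0→11 push 6 @ unit cost 20 (adds 120)
shortest-cost path #3: 5→10→11 push 5 @ unit cost 25 (adds 125)
total cost = 265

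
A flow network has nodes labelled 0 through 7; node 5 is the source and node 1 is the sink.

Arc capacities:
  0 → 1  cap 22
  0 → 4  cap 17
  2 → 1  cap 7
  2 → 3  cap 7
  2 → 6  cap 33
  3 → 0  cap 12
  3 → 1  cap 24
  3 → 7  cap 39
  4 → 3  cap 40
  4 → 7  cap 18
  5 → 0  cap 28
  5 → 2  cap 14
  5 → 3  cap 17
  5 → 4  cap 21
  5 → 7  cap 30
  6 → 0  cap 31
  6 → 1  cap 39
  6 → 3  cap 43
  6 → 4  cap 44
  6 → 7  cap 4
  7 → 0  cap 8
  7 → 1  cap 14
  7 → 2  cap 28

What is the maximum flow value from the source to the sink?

Maximum flow value: 100

augment #1: 5→0→1 bottleneck 22, total now 22
augment #2: 5→2→1 bottleneck 7, total now 29
augment #3: 5→3→1 bottleneck 17, total now 46
augment #4: 5→7→1 bottleneck 14, total now 60
augment #5: 5→2→3→1 bottleneck 7, total now 67
augment #6: 5→7→2→6→1 bottleneck 16, total now 83
augment #7: 5→4→3→2→6→1 bottleneck 7, total now 90
augment #8: 5→4→7→2→6→1 bottleneck 10, total now 100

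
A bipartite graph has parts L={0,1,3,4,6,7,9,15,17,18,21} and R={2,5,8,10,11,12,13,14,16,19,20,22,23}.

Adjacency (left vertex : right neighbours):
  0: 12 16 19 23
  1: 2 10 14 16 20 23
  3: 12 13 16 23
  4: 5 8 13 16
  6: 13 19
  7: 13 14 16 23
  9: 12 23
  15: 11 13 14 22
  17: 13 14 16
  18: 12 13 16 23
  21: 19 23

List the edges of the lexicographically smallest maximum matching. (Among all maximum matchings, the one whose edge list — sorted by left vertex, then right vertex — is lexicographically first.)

|M| = 9 (so the lex-smallest maximum matching has 9 edges)
process left vertices in ascending order; for each, take the smallest-labelled available neighbour that still permits 9 edges overall, or leave it unmatched if none does
lex-smallest matching: {0-12, 1-2, 3-13, 4-5, 6-19, 7-14, 9-23, 15-11, 17-16}

Lex-smallest maximum matching: {(0,12), (1,2), (3,13), (4,5), (6,19), (7,14), (9,23), (15,11), (17,16)}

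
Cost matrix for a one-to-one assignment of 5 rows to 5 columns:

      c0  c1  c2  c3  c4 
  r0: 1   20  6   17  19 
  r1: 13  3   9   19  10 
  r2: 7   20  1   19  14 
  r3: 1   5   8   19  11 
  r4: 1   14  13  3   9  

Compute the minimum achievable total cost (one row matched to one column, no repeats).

optimal assignment: row0→col0 (cost 1), row1→col1 (cost 3), row2→col2 (cost 1), row3→col4 (cost 11), row4→col3 (cost 3)
total = 1 + 3 + 1 + 11 + 3 = 19

Minimum assignment cost: 19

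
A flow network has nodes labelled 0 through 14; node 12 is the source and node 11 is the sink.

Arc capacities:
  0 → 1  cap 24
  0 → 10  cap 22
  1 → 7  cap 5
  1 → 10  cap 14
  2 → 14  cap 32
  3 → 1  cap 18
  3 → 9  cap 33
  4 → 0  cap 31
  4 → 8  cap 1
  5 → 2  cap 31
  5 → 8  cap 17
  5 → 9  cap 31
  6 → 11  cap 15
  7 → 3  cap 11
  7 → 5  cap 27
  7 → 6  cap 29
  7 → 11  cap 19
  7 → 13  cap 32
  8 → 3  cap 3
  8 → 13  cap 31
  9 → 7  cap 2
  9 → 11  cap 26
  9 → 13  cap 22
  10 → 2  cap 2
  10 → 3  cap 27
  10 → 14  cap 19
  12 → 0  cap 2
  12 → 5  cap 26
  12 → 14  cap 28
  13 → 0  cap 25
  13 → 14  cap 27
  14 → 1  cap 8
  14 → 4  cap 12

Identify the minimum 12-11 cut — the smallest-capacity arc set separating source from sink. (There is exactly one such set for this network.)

Min-cut arcs: {(1,7), (9,7), (9,11)} (total capacity 33)

augment #1: 12→5→9→11 push 26
augment #2: 12→0→1→7→11 push 2
augment #3: 12→14→1→7→11 push 3
augment #4: 12→14→1→10→3→9→7→11 push 2
max flow = 33; residual-reachable set from 12 gives S-side
cut edges (S→T): {(1,7), (9,7), (9,11)} total cap 33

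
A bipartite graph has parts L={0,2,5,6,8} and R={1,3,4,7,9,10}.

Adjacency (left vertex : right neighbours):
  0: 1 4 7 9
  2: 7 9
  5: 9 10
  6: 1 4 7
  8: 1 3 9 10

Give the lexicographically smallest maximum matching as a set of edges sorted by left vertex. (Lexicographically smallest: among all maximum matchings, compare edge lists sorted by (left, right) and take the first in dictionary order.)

Lex-smallest maximum matching: {(0,1), (2,7), (5,9), (6,4), (8,3)}

|M| = 5 (so the lex-smallest maximum matching has 5 edges)
process left vertices in ascending order; for each, take the smallest-labelled available neighbour that still permits 5 edges overall, or leave it unmatched if none does
lex-smallest matching: {0-1, 2-7, 5-9, 6-4, 8-3}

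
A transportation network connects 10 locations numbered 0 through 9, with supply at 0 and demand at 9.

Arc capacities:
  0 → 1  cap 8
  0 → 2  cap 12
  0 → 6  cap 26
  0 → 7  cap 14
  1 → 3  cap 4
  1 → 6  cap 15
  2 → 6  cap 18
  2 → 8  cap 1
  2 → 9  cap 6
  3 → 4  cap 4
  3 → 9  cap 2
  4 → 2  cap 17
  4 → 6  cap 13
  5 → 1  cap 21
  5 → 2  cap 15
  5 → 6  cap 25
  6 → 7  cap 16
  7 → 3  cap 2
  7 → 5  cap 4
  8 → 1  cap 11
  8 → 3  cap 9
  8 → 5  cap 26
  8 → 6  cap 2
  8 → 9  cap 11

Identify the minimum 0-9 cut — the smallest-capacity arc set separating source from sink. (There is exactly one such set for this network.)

augment #1: 0→2→9 push 6
augment #2: 0→1→3→9 push 2
augment #3: 0→2→8→9 push 1
max flow = 9; residual-reachable set from 0 gives S-side
cut edges (S→T): {(2,8), (2,9), (3,9)} total cap 9

Min-cut arcs: {(2,8), (2,9), (3,9)} (total capacity 9)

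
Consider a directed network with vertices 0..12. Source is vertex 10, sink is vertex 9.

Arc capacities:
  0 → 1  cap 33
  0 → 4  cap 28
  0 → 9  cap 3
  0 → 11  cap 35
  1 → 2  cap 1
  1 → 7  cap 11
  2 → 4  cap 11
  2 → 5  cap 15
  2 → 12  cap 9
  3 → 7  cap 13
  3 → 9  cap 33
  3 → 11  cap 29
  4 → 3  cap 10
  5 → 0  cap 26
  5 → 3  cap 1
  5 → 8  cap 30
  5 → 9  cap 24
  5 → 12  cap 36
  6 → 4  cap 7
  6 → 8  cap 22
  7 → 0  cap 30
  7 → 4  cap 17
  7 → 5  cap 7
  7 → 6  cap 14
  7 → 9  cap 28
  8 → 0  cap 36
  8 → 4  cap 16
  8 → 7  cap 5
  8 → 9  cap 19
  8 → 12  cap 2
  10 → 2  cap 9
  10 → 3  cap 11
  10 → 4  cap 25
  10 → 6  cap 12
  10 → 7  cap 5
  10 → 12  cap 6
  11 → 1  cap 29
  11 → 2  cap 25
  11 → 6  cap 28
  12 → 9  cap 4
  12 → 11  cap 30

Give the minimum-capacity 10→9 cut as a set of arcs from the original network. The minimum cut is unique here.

Min-cut arcs: {(4,3), (10,2), (10,3), (10,6), (10,7), (10,12)} (total capacity 53)

augment #1: 10→3→9 push 11
augment #2: 10→7→9 push 5
augment #3: 10→12→9 push 4
augment #4: 10→2→5→9 push 9
augment #5: 10→4→3→9 push 10
augment #6: 10→6→8→9 push 12
augment #7: 10→12→11→1→7→9 push 2
max flow = 53; residual-reachable set from 10 gives S-side
cut edges (S→T): {(4,3), (10,2), (10,3), (10,6), (10,7), (10,12)} total cap 53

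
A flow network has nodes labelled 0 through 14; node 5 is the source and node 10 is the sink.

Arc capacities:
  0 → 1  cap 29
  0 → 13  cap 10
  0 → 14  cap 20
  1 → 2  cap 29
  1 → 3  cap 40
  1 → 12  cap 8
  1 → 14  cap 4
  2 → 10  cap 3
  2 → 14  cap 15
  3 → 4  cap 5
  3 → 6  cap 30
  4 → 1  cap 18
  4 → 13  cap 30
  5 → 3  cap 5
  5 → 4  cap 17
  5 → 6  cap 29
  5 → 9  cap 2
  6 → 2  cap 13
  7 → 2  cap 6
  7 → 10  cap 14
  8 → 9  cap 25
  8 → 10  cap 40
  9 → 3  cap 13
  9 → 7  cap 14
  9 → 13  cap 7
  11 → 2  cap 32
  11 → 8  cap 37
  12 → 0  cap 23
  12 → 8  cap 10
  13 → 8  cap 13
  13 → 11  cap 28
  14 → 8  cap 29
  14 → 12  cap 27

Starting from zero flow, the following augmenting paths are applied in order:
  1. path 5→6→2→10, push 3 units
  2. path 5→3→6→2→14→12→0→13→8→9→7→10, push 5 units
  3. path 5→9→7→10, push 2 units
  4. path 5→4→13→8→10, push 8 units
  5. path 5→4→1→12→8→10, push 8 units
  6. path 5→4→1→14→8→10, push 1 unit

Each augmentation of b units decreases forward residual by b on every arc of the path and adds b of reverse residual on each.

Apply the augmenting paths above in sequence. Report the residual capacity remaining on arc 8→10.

Residual capacity of (8,10): 23

after path 1 (5→6→2→10, push 3): res(8,10)=40
after path 2 (5→3→6→2→14→12→0→13→8→9→7→10, push 5): res(8,10)=40
after path 3 (5→9→7→10, push 2): res(8,10)=40
after path 4 (5→4→13→8→10, push 8): res(8,10)=32
after path 5 (5→4→1→12→8→10, push 8): res(8,10)=24
after path 6 (5→4→1→14→8→10, push 1): res(8,10)=23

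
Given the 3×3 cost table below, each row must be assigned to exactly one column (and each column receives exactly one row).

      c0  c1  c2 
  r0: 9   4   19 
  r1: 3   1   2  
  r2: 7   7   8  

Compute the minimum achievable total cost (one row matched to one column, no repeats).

optimal assignment: row0→col1 (cost 4), row1→col2 (cost 2), row2→col0 (cost 7)
total = 4 + 2 + 7 = 13

Minimum assignment cost: 13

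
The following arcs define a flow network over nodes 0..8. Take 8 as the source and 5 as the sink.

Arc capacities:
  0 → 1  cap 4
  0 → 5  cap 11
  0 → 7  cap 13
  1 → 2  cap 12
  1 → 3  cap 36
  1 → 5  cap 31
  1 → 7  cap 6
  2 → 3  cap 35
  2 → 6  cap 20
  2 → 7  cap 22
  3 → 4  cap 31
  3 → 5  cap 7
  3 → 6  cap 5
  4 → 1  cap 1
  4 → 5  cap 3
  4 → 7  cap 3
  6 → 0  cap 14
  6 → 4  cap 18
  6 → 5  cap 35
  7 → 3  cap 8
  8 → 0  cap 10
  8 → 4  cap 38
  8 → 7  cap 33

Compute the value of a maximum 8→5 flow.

Maximum flow value: 22

augment #1: 8→0→5 bottleneck 10, total now 10
augment #2: 8→4→5 bottleneck 3, total now 13
augment #3: 8→4→1→5 bottleneck 1, total now 14
augment #4: 8→7→3→5 bottleneck 7, total now 21
augment #5: 8→7→3→6→5 bottleneck 1, total now 22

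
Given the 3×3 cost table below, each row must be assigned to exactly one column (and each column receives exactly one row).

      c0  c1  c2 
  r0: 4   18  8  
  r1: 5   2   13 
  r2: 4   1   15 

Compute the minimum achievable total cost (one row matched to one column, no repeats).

one of 2 optimal assignments: row0→col2 (cost 8), row1→col0 (cost 5), row2→col1 (cost 1)
total = 8 + 5 + 1 = 14

Minimum assignment cost: 14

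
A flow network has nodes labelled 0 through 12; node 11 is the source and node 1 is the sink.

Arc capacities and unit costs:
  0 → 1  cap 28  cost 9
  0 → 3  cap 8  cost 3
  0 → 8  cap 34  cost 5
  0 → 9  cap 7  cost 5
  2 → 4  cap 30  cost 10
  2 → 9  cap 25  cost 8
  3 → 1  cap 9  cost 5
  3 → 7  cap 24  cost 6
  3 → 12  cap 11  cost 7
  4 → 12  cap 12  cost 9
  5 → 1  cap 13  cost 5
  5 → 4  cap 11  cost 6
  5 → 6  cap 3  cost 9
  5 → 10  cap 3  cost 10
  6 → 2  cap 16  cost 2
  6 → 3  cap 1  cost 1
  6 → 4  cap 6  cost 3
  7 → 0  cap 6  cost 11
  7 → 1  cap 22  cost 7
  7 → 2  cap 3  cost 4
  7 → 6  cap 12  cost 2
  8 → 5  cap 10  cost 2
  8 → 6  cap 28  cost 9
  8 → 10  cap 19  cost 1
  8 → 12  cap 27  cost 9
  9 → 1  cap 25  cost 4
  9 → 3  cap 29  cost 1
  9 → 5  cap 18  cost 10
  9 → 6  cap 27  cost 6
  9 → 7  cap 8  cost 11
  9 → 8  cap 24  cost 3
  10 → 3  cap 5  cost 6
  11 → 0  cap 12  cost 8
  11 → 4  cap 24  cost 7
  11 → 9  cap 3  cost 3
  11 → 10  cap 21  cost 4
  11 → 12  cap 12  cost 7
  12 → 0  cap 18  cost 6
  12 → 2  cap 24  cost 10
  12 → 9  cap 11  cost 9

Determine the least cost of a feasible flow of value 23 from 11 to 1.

shortest-cost path #1: 11→9→1 push 3 @ unit cost 7 (adds 21)
shortest-cost path #2: 11→10→3→1 push 5 @ unit cost 15 (adds 75)
shortest-cost path #3: 11→0→3→1 push 4 @ unit cost 16 (adds 64)
shortest-cost path #4: 11→0→1 push 8 @ unit cost 17 (adds 136)
shortest-cost path #5: 11→12→9→1 push 3 @ unit cost 20 (adds 60)
total cost = 356

Minimum cost for 23 units: 356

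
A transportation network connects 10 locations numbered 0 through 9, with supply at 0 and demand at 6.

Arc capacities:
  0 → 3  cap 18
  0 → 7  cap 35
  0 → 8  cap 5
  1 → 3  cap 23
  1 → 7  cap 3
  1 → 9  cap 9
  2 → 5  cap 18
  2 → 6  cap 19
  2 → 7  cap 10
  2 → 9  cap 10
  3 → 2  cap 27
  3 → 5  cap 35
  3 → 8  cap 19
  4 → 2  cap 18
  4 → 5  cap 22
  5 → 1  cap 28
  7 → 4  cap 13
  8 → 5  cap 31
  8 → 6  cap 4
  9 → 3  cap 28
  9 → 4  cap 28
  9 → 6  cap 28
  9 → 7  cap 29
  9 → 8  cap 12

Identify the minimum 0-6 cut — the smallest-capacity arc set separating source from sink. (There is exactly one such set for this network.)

Min-cut arcs: {(0,3), (0,8), (7,4)} (total capacity 36)

augment #1: 0→8→6 push 4
augment #2: 0→3→2→6 push 18
augment #3: 0→7→4→2→6 push 1
augment #4: 0→7→4→2→9→6 push 10
augment #5: 0→8→5→1→9→6 push 1
augment #6: 0→7→4→5→1→9→6 push 2
max flow = 36; residual-reachable set from 0 gives S-side
cut edges (S→T): {(0,3), (0,8), (7,4)} total cap 36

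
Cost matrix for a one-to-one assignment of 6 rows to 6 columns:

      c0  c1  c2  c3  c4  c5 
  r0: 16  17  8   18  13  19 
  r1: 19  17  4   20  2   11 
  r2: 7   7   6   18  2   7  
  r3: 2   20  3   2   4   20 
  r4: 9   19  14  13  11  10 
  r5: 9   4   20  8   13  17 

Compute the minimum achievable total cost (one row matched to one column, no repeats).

optimal assignment: row0→col2 (cost 8), row1→col4 (cost 2), row2→col5 (cost 7), row3→col3 (cost 2), row4→col0 (cost 9), row5→col1 (cost 4)
total = 8 + 2 + 7 + 2 + 9 + 4 = 32

Minimum assignment cost: 32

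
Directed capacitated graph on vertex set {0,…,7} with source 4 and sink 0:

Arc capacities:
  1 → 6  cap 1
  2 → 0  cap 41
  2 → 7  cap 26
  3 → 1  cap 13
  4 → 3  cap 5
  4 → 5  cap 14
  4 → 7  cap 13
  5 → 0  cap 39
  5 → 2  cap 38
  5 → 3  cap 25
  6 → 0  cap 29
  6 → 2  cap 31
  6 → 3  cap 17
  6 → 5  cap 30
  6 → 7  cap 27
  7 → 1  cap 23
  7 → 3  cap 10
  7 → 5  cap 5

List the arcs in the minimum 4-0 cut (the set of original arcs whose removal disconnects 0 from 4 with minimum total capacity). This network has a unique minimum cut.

augment #1: 4→5→0 push 14
augment #2: 4→7→5→0 push 5
augment #3: 4→3→1→6→0 push 1
max flow = 20; residual-reachable set from 4 gives S-side
cut edges (S→T): {(1,6), (4,5), (7,5)} total cap 20

Min-cut arcs: {(1,6), (4,5), (7,5)} (total capacity 20)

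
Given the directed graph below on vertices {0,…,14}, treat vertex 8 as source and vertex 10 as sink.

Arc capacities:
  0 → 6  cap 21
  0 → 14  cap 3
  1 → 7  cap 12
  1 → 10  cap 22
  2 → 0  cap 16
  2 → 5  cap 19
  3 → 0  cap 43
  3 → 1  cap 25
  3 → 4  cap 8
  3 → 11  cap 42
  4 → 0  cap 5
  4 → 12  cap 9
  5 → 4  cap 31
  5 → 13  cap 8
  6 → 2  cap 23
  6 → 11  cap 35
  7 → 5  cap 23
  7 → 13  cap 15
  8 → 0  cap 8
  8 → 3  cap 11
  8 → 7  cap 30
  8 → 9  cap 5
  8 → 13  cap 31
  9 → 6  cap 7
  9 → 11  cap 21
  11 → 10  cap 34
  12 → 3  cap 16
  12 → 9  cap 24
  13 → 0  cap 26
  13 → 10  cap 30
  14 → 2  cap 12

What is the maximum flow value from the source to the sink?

augment #1: 8→13→10 bottleneck 30, total now 30
augment #2: 8→3→1→10 bottleneck 11, total now 41
augment #3: 8→9→11→10 bottleneck 5, total now 46
augment #4: 8→0→6→11→10 bottleneck 8, total now 54
augment #5: 8→13→0→6→11→10 bottleneck 1, total now 55
augment #6: 8→7→13→0→6→11→10 bottleneck 12, total now 67
augment #7: 8→7→5→4→12→3→1→10 bottleneck 9, total now 76

Maximum flow value: 76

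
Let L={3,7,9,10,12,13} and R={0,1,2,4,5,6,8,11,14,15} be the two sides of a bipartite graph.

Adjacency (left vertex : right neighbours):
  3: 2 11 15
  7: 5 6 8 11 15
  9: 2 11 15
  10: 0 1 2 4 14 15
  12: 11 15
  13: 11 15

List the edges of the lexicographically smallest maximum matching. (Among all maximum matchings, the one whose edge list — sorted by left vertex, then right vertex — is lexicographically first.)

Lex-smallest maximum matching: {(3,2), (7,5), (9,11), (10,0), (12,15)}

|M| = 5 (so the lex-smallest maximum matching has 5 edges)
process left vertices in ascending order; for each, take the smallest-labelled available neighbour that still permits 5 edges overall, or leave it unmatched if none does
lex-smallest matching: {3-2, 7-5, 9-11, 10-0, 12-15}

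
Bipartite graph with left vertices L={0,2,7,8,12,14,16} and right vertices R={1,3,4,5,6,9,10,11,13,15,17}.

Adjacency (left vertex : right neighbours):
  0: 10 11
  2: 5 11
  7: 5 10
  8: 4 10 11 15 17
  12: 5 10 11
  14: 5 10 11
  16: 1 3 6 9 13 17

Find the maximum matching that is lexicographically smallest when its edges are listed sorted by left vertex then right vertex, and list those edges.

Lex-smallest maximum matching: {(0,10), (2,5), (8,4), (12,11), (16,1)}

|M| = 5 (so the lex-smallest maximum matching has 5 edges)
process left vertices in ascending order; for each, take the smallest-labelled available neighbour that still permits 5 edges overall, or leave it unmatched if none does
lex-smallest matching: {0-10, 2-5, 8-4, 12-11, 16-1}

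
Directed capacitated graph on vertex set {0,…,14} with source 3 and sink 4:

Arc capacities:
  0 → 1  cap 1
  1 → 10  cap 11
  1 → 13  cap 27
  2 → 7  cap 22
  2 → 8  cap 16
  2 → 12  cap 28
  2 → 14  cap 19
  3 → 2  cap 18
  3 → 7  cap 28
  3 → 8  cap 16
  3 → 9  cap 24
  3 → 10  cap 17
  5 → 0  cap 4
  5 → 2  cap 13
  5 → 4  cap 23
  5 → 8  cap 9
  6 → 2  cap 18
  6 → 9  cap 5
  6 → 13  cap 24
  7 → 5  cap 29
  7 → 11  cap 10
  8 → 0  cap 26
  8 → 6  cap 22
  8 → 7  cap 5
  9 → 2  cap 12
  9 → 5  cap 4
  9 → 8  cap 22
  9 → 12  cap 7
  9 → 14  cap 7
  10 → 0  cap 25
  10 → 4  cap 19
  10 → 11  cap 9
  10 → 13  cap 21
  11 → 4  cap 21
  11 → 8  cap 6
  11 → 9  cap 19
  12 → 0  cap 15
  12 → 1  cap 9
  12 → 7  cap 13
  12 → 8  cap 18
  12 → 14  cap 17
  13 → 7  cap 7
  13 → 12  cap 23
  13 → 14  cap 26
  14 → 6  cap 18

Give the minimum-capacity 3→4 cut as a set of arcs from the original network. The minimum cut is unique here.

augment #1: 3→10→4 push 17
augment #2: 3→7→5→4 push 23
augment #3: 3→7→11→4 push 5
augment #4: 3→2→7→11→4 push 5
augment #5: 3→2→12→1→10→4 push 2
augment #6: 3→2→12→1→10→11→4 push 7
augment #7: 3→8→0→1→10→11→4 push 1
max flow = 60; residual-reachable set from 3 gives S-side
cut edges (S→T): {(0,1), (3,10), (5,4), (7,11), (12,1)} total cap 60

Min-cut arcs: {(0,1), (3,10), (5,4), (7,11), (12,1)} (total capacity 60)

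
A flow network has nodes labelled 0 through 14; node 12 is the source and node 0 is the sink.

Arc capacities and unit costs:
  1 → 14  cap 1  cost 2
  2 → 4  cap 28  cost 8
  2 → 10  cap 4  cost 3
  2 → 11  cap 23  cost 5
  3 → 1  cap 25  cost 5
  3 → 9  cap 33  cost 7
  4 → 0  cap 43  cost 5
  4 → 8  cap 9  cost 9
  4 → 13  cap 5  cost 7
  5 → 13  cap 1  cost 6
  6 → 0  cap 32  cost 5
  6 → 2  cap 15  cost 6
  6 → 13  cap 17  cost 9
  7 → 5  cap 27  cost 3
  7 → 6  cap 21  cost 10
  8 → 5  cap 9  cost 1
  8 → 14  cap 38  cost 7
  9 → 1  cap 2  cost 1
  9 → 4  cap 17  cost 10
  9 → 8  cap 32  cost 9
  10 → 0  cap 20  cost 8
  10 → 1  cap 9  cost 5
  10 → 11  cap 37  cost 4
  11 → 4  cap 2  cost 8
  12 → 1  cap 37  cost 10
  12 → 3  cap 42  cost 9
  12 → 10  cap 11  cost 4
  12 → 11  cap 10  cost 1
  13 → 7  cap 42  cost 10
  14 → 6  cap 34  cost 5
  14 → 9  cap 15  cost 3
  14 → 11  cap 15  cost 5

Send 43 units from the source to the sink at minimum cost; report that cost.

shortest-cost path #1: 12→10→0 push 11 @ unit cost 12 (adds 132)
shortest-cost path #2: 12→11→4→0 push 2 @ unit cost 14 (adds 28)
shortest-cost path #3: 12→1→14→6→0 push 1 @ unit cost 22 (adds 22)
shortest-cost path #4: 12→3→9→4→0 push 17 @ unit cost 31 (adds 527)
shortest-cost path #5: 12→3→9→8→14→6→0 push 12 @ unit cost 42 (adds 504)
total cost = 1213

Minimum cost for 43 units: 1213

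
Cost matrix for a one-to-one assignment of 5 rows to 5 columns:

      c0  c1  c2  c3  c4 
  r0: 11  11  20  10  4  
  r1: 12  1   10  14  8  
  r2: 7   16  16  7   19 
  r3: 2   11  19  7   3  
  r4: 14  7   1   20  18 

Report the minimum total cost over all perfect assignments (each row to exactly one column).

optimal assignment: row0→col4 (cost 4), row1→col1 (cost 1), row2→col3 (cost 7), row3→col0 (cost 2), row4→col2 (cost 1)
total = 4 + 1 + 7 + 2 + 1 = 15

Minimum assignment cost: 15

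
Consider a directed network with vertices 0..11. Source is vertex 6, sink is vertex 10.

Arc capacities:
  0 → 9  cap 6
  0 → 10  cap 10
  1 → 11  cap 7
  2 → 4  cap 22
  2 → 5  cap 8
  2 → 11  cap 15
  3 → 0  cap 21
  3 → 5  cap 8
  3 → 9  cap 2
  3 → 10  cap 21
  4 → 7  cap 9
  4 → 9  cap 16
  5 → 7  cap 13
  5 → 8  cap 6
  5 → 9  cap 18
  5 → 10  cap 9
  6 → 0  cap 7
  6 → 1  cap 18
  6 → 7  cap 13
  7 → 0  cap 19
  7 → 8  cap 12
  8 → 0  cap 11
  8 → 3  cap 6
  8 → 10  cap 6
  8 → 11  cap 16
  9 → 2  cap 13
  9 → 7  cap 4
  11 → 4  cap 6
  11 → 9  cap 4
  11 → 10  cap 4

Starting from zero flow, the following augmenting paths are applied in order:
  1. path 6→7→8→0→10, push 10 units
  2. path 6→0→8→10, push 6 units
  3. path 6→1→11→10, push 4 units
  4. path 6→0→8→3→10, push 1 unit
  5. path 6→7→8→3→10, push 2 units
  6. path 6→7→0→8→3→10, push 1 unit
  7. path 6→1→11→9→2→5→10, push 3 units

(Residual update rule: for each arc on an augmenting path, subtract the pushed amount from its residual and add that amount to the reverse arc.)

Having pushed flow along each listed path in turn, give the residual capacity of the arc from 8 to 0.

Residual capacity of (8,0): 9

after path 1 (6→7→8→0→10, push 10): res(8,0)=1
after path 2 (6→0→8→10, push 6): res(8,0)=7
after path 3 (6→1→11→10, push 4): res(8,0)=7
after path 4 (6→0→8→3→10, push 1): res(8,0)=8
after path 5 (6→7→8→3→10, push 2): res(8,0)=8
after path 6 (6→7→0→8→3→10, push 1): res(8,0)=9
after path 7 (6→1→11→9→2→5→10, push 3): res(8,0)=9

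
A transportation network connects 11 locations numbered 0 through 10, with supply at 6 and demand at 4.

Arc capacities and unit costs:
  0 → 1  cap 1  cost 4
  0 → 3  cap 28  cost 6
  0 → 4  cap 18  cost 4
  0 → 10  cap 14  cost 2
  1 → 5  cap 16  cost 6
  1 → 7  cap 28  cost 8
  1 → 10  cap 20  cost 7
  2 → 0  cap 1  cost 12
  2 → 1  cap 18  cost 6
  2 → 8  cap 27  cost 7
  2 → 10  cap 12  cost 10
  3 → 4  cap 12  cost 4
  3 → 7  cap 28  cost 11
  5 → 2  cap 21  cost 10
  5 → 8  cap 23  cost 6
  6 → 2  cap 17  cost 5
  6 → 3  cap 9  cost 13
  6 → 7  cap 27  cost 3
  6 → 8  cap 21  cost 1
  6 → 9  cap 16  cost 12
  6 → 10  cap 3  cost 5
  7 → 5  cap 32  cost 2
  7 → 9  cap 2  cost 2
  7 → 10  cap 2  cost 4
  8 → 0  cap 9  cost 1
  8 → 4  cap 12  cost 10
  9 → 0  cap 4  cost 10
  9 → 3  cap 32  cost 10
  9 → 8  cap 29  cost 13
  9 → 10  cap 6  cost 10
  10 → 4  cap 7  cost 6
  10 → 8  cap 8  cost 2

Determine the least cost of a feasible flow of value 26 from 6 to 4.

Minimum cost for 26 units: 245

shortest-cost path #1: 6→8→0→4 push 9 @ unit cost 6 (adds 54)
shortest-cost path #2: 6→8→4 push 12 @ unit cost 11 (adds 132)
shortest-cost path #3: 6→10→4 push 3 @ unit cost 11 (adds 33)
shortest-cost path #4: 6→7→10→4 push 2 @ unit cost 13 (adds 26)
total cost = 245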